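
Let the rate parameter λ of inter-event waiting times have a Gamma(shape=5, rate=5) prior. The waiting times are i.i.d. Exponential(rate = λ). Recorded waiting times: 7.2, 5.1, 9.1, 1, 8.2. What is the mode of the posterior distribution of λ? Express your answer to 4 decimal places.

The Exponential(rate=λ) likelihood is ∝ λ^n e^(−λΣtᵢ). Here n = 5 and Σtᵢ = 7.2 + 5.1 + 9.1 + 1 + 8.2 = 30.6.
Posterior ∝ λ^4e^(−5λ) · λ^5e^(−30.6λ) = λ^9e^(−35.6λ), i.e. Gamma(10, 35.6).
Mode = (a−1)/b = 9/35.6 ≈ 0.2528.

λ̂_MAP = 0.2528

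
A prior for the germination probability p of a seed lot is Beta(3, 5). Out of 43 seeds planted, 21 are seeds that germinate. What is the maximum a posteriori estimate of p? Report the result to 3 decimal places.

p̂_MAP = 0.469

Prior: Beta(3, 5).
Data: 21 successes in 43 trials. The binomial likelihood contributes p^21(1−p)^22, so the posterior is Beta(3+21, 5+22) = Beta(24, 27).
For Beta(a, b) with a, b > 1 the mode is (a−1)/(a+b−2) = 23/49 ≈ 0.469.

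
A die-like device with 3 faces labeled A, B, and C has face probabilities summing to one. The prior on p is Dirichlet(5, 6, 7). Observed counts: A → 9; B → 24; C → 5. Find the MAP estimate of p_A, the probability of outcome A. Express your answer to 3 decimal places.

MAP estimate of p_A = 0.245

The posterior is Dirichlet(αᵢ + nᵢ) = Dirichlet(14, 30, 12).
For a Dirichlet(a₁,…,a_K) with all aᵢ > 1, the mode has j-th component (aⱼ − 1)/(Σaᵢ − K).
Here Σaᵢ = 56 and K = 3, so p_A = (14 − 1)/(56 − 3) = 13/53 ≈ 0.245.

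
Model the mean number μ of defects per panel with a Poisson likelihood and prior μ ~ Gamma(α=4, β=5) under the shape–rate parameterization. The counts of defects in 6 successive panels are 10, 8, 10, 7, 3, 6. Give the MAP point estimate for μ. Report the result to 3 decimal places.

Σxᵢ = 10+8+10+7+3+6 = 44, with n = 6.
Posterior ∝ μ^3e^(−5μ) · μ^44e^(−6μ) = μ^47e^(−11μ), i.e. Gamma(shape=48, rate=11).
The mode of a Gamma(a, b) with a ≥ 1 (shape–rate) is (a−1)/b = 47/11 ≈ 4.273.

μ̂_MAP = 4.273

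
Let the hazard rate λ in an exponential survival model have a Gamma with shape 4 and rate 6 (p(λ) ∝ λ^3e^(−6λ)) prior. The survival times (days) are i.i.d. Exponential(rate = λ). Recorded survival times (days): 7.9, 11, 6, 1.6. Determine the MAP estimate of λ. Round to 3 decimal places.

The Exponential(rate=λ) likelihood is ∝ λ^n e^(−λΣtᵢ). Here n = 4 and Σtᵢ = 7.9 + 11 + 6 + 1.6 = 26.5.
Posterior ∝ λ^3e^(−6λ) · λ^4e^(−26.5λ) = λ^7e^(−32.5λ), i.e. Gamma(8, 32.5).
Mode = (a−1)/b = 7/32.5 ≈ 0.215.

λ̂_MAP = 0.215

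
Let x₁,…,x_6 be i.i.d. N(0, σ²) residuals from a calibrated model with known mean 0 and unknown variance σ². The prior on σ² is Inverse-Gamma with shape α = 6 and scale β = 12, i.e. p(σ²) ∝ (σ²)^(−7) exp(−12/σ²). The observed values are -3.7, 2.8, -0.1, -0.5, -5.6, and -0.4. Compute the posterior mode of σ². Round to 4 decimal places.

σ̂²_MAP = 3.8655

Sum of squared deviations about the known mean: SS = (-3.7−0)² + (2.8−0)² + (-0.1−0)² + (-0.5−0)² + (-5.6−0)² + (-0.4−0)² = 53.31.
The Normal likelihood contributes (σ²)^(−n/2) exp(−SS/(2σ²)), so the posterior is Inverse-Gamma(α + n/2, β + SS/2) = Inverse-Gamma(9, 38.655).
The mode of Inverse-Gamma(a, b) is b/(a+1) = 38.655/10 ≈ 3.8655.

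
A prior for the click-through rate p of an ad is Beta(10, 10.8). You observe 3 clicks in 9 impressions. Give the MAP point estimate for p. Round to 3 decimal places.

p̂_MAP = 0.432

Prior: Beta(10, 10.8).
Data: 3 successes in 9 trials. The binomial likelihood contributes p^3(1−p)^6, so the posterior is Beta(10+3, 10.8+6) = Beta(13, 16.8).
For Beta(a, b) with a, b > 1 the mode is (a−1)/(a+b−2) = 12/27.8 ≈ 0.432.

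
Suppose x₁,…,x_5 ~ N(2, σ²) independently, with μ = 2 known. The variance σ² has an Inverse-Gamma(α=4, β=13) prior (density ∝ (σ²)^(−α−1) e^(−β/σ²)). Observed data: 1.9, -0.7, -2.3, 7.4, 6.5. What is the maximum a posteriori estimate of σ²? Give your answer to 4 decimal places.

Sum of squared deviations about the known mean: SS = (1.9−2)² + (-0.7−2)² + (-2.3−2)² + (7.4−2)² + (6.5−2)² = 75.2.
The Normal likelihood contributes (σ²)^(−n/2) exp(−SS/(2σ²)), so the posterior is Inverse-Gamma(α + n/2, β + SS/2) = Inverse-Gamma(6.5, 50.6).
The mode of Inverse-Gamma(a, b) is b/(a+1) = 50.6/7.5 ≈ 6.7467.

σ̂²_MAP = 6.7467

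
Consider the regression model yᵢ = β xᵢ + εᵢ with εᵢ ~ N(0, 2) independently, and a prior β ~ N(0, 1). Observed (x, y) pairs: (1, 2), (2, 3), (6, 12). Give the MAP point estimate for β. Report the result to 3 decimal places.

β̂_MAP = 1.860

log p(β | y) = −Σ(yᵢ − βxᵢ)²/(2·2) − β²/(2·1) + const.
Setting the derivative to zero: Σxᵢ(yᵢ − βxᵢ)/2 − β/1 = 0, so β = Σxᵢyᵢ / (Σxᵢ² + σ²/τ²).
Σxᵢyᵢ = 1·2 + 2·3 + 6·12 = 80; Σxᵢ² = 41; σ²/τ² = 2.
β̂_MAP = 80 / (41 + 2) = 80/43 ≈ 1.860.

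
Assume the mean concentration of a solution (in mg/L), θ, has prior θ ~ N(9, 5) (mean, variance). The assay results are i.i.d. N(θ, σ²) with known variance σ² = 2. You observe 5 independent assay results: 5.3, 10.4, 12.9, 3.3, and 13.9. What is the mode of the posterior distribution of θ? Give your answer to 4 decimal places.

n = 5; x̄ = (5.3 + 10.4 + 12.9 + 3.3 + 13.9)/5 = 45.8/5 = 9.16.
For a Normal prior and Normal likelihood with known variance, the posterior is Normal; its mode equals its mean, the precision-weighted average.
Prior precision 1/σ₀² = 1/5 = 0.2; data precision n/σ² = 5/2 = 2.5.
θ̂ = (0.2·9 + 2.5·9.16) / (0.2 + 2.5) = 24.7/2.7 = 247/27 ≈ 9.1481.

θ̂_MAP = 9.1481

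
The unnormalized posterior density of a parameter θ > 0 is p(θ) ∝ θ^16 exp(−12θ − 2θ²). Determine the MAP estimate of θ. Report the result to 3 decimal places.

θ̂_MAP = 1.000

ℓ'(θ) = 16/θ − 12 − 4θ. Setting this to zero and multiplying by θ: 4θ² + 12θ − 16 = 0.
θ = (−12 + √(12² + 4·4·16)) / (2·4) = (−12 + √400) / 8 = (−12 + 20)/8 = 1.
ℓ''(θ) = −16/θ² − 4 < 0, confirming a maximum.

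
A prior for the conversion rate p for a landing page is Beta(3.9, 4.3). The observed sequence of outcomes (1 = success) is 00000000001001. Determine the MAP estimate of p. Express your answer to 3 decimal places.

Prior: Beta(3.9, 4.3).
Data: 2 successes in 14 trials (from the sequence). The binomial likelihood contributes p^2(1−p)^12, so the posterior is Beta(3.9+2, 4.3+12) = Beta(5.9, 16.3).
For Beta(a, b) with a, b > 1 the mode is (a−1)/(a+b−2) = 4.9/20.2 ≈ 0.243.

p̂_MAP = 0.243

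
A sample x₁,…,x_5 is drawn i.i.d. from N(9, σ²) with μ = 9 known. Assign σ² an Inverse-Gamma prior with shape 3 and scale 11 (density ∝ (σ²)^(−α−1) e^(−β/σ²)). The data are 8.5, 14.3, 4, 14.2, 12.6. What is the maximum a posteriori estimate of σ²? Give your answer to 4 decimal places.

Sum of squared deviations about the known mean: SS = (8.5−9)² + (14.3−9)² + (4−9)² + (14.2−9)² + (12.6−9)² = 93.34.
The Normal likelihood contributes (σ²)^(−n/2) exp(−SS/(2σ²)), so the posterior is Inverse-Gamma(α + n/2, β + SS/2) = Inverse-Gamma(5.5, 57.67).
The mode of Inverse-Gamma(a, b) is b/(a+1) = 57.67/6.5 ≈ 8.8723.

σ̂²_MAP = 8.8723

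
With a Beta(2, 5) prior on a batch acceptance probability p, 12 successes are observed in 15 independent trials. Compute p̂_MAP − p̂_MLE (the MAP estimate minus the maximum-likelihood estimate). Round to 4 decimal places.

Posterior is Beta(14, 8); MAP = (14−1)/(22−2) = 13/20 ≈ 0.65000.
MLE ignores the prior: p̂_MLE = k/n = 12/15 ≈ 0.80000.
Difference = 13/20 − 12/15 = -3/20 ≈ -0.1500.

MAP − MLE = -0.1500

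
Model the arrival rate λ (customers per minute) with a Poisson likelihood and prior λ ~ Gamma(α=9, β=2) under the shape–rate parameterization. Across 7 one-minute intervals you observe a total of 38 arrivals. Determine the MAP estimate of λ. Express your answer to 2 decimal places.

Σxᵢ = 38, n = 7.
Posterior ∝ λ^8e^(−2λ) · λ^38e^(−7λ) = λ^46e^(−9λ), i.e. Gamma(shape=47, rate=9).
The mode of a Gamma(a, b) with a ≥ 1 (shape–rate) is (a−1)/b = 46/9 ≈ 5.11.

λ̂_MAP = 5.11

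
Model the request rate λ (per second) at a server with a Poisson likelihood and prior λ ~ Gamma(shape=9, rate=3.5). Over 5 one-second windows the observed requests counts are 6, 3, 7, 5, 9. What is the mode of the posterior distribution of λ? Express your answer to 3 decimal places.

λ̂_MAP = 4.471

Σxᵢ = 6+3+7+5+9 = 30, with n = 5.
Posterior ∝ λ^8e^(−3.5λ) · λ^30e^(−5λ) = λ^38e^(−8.5λ), i.e. Gamma(shape=39, rate=8.5).
The mode of a Gamma(a, b) with a ≥ 1 (shape–rate) is (a−1)/b = 38/8.5 ≈ 4.471.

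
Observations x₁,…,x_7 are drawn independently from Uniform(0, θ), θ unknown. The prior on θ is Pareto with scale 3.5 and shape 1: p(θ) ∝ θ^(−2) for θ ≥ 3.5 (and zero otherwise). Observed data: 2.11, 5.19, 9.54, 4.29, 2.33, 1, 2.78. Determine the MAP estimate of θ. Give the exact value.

θ̂_MAP = 9.54

The Uniform(0, θ) likelihood is θ^(−n) for θ ≥ max(xᵢ), zero otherwise. Here max(xᵢ) = 9.54.
Posterior ∝ θ^(−2) · θ^(−7) = θ^(−9) on θ ≥ max(3.5, 9.54) = 9.54.
This density is strictly decreasing in θ, so the posterior mode lies at the lower boundary of the support.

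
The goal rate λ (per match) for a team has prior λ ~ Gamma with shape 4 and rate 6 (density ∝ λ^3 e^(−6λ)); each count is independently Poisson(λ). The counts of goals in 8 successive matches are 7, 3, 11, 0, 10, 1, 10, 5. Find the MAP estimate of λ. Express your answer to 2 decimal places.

Σxᵢ = 7+3+11+0+10+1+10+5 = 47, with n = 8.
Posterior ∝ λ^3e^(−6λ) · λ^47e^(−8λ) = λ^50e^(−14λ), i.e. Gamma(shape=51, rate=14).
The mode of a Gamma(a, b) with a ≥ 1 (shape–rate) is (a−1)/b = 50/14 ≈ 3.57.

λ̂_MAP = 3.57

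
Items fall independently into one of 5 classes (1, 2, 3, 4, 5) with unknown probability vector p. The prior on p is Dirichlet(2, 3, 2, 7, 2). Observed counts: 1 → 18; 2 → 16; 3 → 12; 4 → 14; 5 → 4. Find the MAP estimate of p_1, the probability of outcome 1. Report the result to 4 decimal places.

MAP estimate: 0.2533

The posterior is Dirichlet(αᵢ + nᵢ) = Dirichlet(20, 19, 14, 21, 6).
For a Dirichlet(a₁,…,a_K) with all aᵢ > 1, the mode has j-th component (aⱼ − 1)/(Σaᵢ − K).
Here Σaᵢ = 80 and K = 5, so p_1 = (20 − 1)/(80 − 5) = 19/75 ≈ 0.2533.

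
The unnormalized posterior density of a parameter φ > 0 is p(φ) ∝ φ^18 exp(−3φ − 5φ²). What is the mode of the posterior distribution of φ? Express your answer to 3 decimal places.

ℓ'(φ) = 18/φ − 3 − 10φ. Setting this to zero and multiplying by φ: 10φ² + 3φ − 18 = 0.
φ = (−3 + √(3² + 4·10·18)) / (2·10) = (−3 + √729) / 20 = (−3 + 27)/20 = 6/5.
ℓ''(φ) = −18/φ² − 10 < 0, confirming a maximum.

φ̂_MAP = 1.200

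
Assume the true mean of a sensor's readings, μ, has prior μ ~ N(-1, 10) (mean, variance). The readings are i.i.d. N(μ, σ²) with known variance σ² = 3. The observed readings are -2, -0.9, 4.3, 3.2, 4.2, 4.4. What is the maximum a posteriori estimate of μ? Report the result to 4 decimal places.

μ̂_MAP = 2.0476

n = 6; x̄ = ((-2) + (-0.9) + 4.3 + 3.2 + 4.2 + 4.4)/6 = 13.2/6 = 2.2.
For a Normal prior and Normal likelihood with known variance, the posterior is Normal; its mode equals its mean, the precision-weighted average.
Prior precision 1/σ₀² = 1/10 = 0.1; data precision n/σ² = 6/3 = 2.
μ̂ = (0.1·(-1) + 2·2.2) / (0.1 + 2) = 4.3/2.1 = 43/21 ≈ 2.0476.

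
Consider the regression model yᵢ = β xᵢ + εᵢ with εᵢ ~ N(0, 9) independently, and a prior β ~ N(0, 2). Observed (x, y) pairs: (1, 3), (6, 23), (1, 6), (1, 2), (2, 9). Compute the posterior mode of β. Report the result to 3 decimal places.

log p(β | y) = −Σ(yᵢ − βxᵢ)²/(2·9) − β²/(2·2) + const.
Setting the derivative to zero: Σxᵢ(yᵢ − βxᵢ)/9 − β/2 = 0, so β = Σxᵢyᵢ / (Σxᵢ² + σ²/τ²).
Σxᵢyᵢ = 1·3 + 6·23 + 1·6 + 1·2 + 2·9 = 167; Σxᵢ² = 43; σ²/τ² = 4.5.
β̂_MAP = 167 / (43 + 4.5) = 167/47.5 ≈ 3.516.

β̂_MAP = 3.516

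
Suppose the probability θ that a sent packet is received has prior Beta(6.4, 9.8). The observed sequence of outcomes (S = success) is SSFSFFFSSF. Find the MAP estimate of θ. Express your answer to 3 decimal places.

θ̂_MAP = 0.430

Prior: Beta(6.4, 9.8).
Data: 5 successes in 10 trials (from the sequence). The binomial likelihood contributes θ^5(1−θ)^5, so the posterior is Beta(6.4+5, 9.8+5) = Beta(11.4, 14.8).
For Beta(a, b) with a, b > 1 the mode is (a−1)/(a+b−2) = 10.4/24.2 ≈ 0.430.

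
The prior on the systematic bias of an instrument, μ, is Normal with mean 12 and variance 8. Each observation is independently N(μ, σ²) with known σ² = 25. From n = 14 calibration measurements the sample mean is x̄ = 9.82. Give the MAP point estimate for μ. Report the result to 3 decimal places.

n = 14, x̄ = 9.82.
For a Normal prior and Normal likelihood with known variance, the posterior is Normal; its mode equals its mean, the precision-weighted average.
Prior precision 1/σ₀² = 1/8 = 0.125; data precision n/σ² = 14/25 = 0.56.
μ̂ = (0.125·12 + 0.56·9.82) / (0.125 + 0.56) = 6.9992/0.685 = 34996/3425 ≈ 10.218.

μ̂_MAP = 10.218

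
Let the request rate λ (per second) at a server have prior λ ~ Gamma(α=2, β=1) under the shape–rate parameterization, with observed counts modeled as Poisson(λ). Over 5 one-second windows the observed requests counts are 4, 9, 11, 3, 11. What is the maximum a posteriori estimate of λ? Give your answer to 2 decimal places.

λ̂_MAP = 6.50

Σxᵢ = 4+9+11+3+11 = 38, with n = 5.
Posterior ∝ λe^(−1λ) · λ^38e^(−5λ) = λ^39e^(−6λ), i.e. Gamma(shape=40, rate=6).
The mode of a Gamma(a, b) with a ≥ 1 (shape–rate) is (a−1)/b = 39/6 ≈ 6.50.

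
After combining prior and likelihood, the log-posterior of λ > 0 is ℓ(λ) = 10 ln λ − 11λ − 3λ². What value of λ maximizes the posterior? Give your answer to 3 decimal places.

ℓ'(λ) = 10/λ − 11 − 6λ. Setting this to zero and multiplying by λ: 6λ² + 11λ − 10 = 0.
λ = (−11 + √(11² + 4·6·10)) / (2·6) = (−11 + √361) / 12 = (−11 + 19)/12 = 2/3.
ℓ''(λ) = −10/λ² − 6 < 0, confirming a maximum.

λ̂_MAP = 0.667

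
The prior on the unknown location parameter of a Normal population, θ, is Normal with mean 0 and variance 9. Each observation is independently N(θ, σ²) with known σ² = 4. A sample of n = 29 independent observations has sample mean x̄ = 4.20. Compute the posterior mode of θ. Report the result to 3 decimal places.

θ̂_MAP = 4.137

n = 29, x̄ = 4.20.
For a Normal prior and Normal likelihood with known variance, the posterior is Normal; its mode equals its mean, the precision-weighted average.
Prior precision 1/σ₀² = 1/9; data precision n/σ² = 29/4 = 7.25.
θ̂ = ((1/9)·0 + 7.25·4.2) / (1/9 + 7.25) = 30.45/(265/36) = 5481/1325 ≈ 4.137.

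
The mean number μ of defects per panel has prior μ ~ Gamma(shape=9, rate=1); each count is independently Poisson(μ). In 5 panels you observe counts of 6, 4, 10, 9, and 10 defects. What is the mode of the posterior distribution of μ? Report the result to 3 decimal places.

μ̂_MAP = 7.833

Σxᵢ = 6+4+10+9+10 = 39, with n = 5.
Posterior ∝ μ^8e^(−1μ) · μ^39e^(−5μ) = μ^47e^(−6μ), i.e. Gamma(shape=48, rate=6).
The mode of a Gamma(a, b) with a ≥ 1 (shape–rate) is (a−1)/b = 47/6 ≈ 7.833.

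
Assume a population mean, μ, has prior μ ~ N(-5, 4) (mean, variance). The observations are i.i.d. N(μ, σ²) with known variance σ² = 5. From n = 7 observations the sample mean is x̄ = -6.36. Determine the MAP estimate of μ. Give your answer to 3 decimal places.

μ̂_MAP = -6.154

n = 7, x̄ = -6.36.
For a Normal prior and Normal likelihood with known variance, the posterior is Normal; its mode equals its mean, the precision-weighted average.
Prior precision 1/σ₀² = 1/4 = 0.25; data precision n/σ² = 7/5 = 1.4.
μ̂ = (0.25·(-5) + 1.4·(-6.36)) / (0.25 + 1.4) = (-10.154)/1.65 = -5077/825 ≈ -6.154.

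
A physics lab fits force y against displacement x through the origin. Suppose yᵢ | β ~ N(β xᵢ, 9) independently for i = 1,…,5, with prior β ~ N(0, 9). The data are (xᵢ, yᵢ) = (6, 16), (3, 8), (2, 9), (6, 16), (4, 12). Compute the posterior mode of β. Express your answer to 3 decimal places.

β̂_MAP = 2.765

log p(β | y) = −Σ(yᵢ − βxᵢ)²/(2·9) − β²/(2·9) + const.
Setting the derivative to zero: Σxᵢ(yᵢ − βxᵢ)/9 − β/9 = 0, so β = Σxᵢyᵢ / (Σxᵢ² + σ²/τ²).
Σxᵢyᵢ = 6·16 + 3·8 + 2·9 + 6·16 + 4·12 = 282; Σxᵢ² = 101; σ²/τ² = 1.
β̂_MAP = 282 / (101 + 1) = 282/102 ≈ 2.765.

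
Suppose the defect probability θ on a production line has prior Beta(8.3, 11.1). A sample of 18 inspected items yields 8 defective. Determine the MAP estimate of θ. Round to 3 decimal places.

Prior: Beta(8.3, 11.1).
Data: 8 successes in 18 trials. The binomial likelihood contributes θ^8(1−θ)^10, so the posterior is Beta(8.3+8, 11.1+10) = Beta(16.3, 21.1).
For Beta(a, b) with a, b > 1 the mode is (a−1)/(a+b−2) = 15.3/35.4 ≈ 0.432.

θ̂_MAP = 0.432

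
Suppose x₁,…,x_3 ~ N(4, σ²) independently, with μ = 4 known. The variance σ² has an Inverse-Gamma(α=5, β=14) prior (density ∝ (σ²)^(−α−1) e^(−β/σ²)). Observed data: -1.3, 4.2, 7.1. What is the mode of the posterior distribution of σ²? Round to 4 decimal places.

Sum of squared deviations about the known mean: SS = (-1.3−4)² + (4.2−4)² + (7.1−4)² = 37.74.
The Normal likelihood contributes (σ²)^(−n/2) exp(−SS/(2σ²)), so the posterior is Inverse-Gamma(α + n/2, β + SS/2) = Inverse-Gamma(6.5, 32.87).
The mode of Inverse-Gamma(a, b) is b/(a+1) = 32.87/7.5 ≈ 4.3827.

σ̂²_MAP = 4.3827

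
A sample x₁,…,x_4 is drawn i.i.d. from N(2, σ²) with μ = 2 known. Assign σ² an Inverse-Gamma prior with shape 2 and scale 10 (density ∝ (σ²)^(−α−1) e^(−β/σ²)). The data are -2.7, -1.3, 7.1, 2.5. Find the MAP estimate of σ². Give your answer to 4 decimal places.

σ̂²_MAP = 7.9240

Sum of squared deviations about the known mean: SS = (-2.7−2)² + (-1.3−2)² + (7.1−2)² + (2.5−2)² = 59.24.
The Normal likelihood contributes (σ²)^(−n/2) exp(−SS/(2σ²)), so the posterior is Inverse-Gamma(α + n/2, β + SS/2) = Inverse-Gamma(4, 39.62).
The mode of Inverse-Gamma(a, b) is b/(a+1) = 39.62/5 ≈ 7.9240.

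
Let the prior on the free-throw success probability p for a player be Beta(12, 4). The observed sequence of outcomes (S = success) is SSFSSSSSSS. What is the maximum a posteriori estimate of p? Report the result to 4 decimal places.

p̂_MAP = 0.8333

Prior: Beta(12, 4).
Data: 9 successes in 10 trials (from the sequence). The binomial likelihood contributes p^9(1−p)^1, so the posterior is Beta(12+9, 4+1) = Beta(21, 5).
For Beta(a, b) with a, b > 1 the mode is (a−1)/(a+b−2) = 20/24 ≈ 0.8333.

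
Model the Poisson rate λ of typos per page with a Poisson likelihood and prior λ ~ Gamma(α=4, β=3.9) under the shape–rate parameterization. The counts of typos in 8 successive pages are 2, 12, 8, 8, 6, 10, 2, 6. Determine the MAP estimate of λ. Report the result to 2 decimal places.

λ̂_MAP = 4.79

Σxᵢ = 2+12+8+8+6+10+2+6 = 54, with n = 8.
Posterior ∝ λ^3e^(−3.9λ) · λ^54e^(−8λ) = λ^57e^(−11.9λ), i.e. Gamma(shape=58, rate=11.9).
The mode of a Gamma(a, b) with a ≥ 1 (shape–rate) is (a−1)/b = 57/11.9 ≈ 4.79.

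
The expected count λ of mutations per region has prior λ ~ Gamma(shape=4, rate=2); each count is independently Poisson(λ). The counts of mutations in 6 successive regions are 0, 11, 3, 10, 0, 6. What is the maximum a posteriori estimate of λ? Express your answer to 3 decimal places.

Σxᵢ = 0+11+3+10+0+6 = 30, with n = 6.
Posterior ∝ λ^3e^(−2λ) · λ^30e^(−6λ) = λ^33e^(−8λ), i.e. Gamma(shape=34, rate=8).
The mode of a Gamma(a, b) with a ≥ 1 (shape–rate) is (a−1)/b = 33/8 ≈ 4.125.

λ̂_MAP = 4.125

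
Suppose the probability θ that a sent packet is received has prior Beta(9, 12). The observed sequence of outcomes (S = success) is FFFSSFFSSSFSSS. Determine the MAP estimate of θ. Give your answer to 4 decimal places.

Prior: Beta(9, 12).
Data: 8 successes in 14 trials (from the sequence). The binomial likelihood contributes θ^8(1−θ)^6, so the posterior is Beta(9+8, 12+6) = Beta(17, 18).
For Beta(a, b) with a, b > 1 the mode is (a−1)/(a+b−2) = 16/33 ≈ 0.4848.

θ̂_MAP = 0.4848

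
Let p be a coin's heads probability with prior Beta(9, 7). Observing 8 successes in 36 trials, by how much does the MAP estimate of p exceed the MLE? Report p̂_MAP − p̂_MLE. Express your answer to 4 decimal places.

MAP − MLE = 0.0978

Posterior is Beta(17, 35); MAP = (17−1)/(52−2) = 16/50 ≈ 0.32000.
MLE ignores the prior: p̂_MLE = k/n = 8/36 ≈ 0.22222.
Difference = 16/50 − 8/36 = 22/225 ≈ 0.0978.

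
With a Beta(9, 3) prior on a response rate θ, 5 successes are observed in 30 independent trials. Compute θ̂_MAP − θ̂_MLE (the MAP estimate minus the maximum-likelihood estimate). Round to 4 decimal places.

Posterior is Beta(14, 28); MAP = (14−1)/(42−2) = 13/40 ≈ 0.32500.
MLE ignores the prior: θ̂_MLE = k/n = 5/30 ≈ 0.16667.
Difference = 13/40 − 5/30 = 19/120 ≈ 0.1583.

MAP − MLE = 0.1583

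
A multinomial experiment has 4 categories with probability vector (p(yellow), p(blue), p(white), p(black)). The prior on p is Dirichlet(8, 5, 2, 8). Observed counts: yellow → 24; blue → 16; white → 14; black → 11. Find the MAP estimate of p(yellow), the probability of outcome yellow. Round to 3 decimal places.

The posterior is Dirichlet(αᵢ + nᵢ) = Dirichlet(32, 21, 16, 19).
For a Dirichlet(a₁,…,a_K) with all aᵢ > 1, the mode has j-th component (aⱼ − 1)/(Σaᵢ − K).
Here Σaᵢ = 88 and K = 4, so p(yellow) = (32 − 1)/(88 − 4) = 31/84 ≈ 0.369.

MAP estimate of p(yellow) = 0.369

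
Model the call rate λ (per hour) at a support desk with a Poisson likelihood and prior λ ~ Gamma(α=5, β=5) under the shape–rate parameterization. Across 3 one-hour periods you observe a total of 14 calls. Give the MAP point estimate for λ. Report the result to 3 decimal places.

λ̂_MAP = 2.250

Σxᵢ = 14, n = 3.
Posterior ∝ λ^4e^(−5λ) · λ^14e^(−3λ) = λ^18e^(−8λ), i.e. Gamma(shape=19, rate=8).
The mode of a Gamma(a, b) with a ≥ 1 (shape–rate) is (a−1)/b = 18/8 ≈ 2.250.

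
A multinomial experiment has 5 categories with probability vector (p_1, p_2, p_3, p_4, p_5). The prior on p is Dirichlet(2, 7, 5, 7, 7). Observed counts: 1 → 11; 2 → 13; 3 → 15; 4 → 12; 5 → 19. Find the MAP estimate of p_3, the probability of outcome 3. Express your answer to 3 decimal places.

MAP estimate: 0.204

The posterior is Dirichlet(αᵢ + nᵢ) = Dirichlet(13, 20, 20, 19, 26).
For a Dirichlet(a₁,…,a_K) with all aᵢ > 1, the mode has j-th component (aⱼ − 1)/(Σaᵢ − K).
Here Σaᵢ = 98 and K = 5, so p_3 = (20 − 1)/(98 − 5) = 19/93 ≈ 0.204.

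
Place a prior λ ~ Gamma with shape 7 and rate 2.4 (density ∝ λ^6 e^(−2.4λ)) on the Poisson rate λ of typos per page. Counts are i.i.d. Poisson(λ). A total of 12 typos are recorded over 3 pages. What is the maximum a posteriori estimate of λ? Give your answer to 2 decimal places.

λ̂_MAP = 3.33

Σxᵢ = 12, n = 3.
Posterior ∝ λ^6e^(−2.4λ) · λ^12e^(−3λ) = λ^18e^(−5.4λ), i.e. Gamma(shape=19, rate=5.4).
The mode of a Gamma(a, b) with a ≥ 1 (shape–rate) is (a−1)/b = 18/5.4 ≈ 3.33.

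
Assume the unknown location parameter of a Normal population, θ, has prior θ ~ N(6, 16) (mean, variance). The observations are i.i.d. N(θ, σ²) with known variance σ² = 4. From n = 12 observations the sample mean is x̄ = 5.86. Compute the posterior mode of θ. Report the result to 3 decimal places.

θ̂_MAP = 5.863

n = 12, x̄ = 5.86.
For a Normal prior and Normal likelihood with known variance, the posterior is Normal; its mode equals its mean, the precision-weighted average.
Prior precision 1/σ₀² = 1/16 = 0.0625; data precision n/σ² = 12/4 = 3.
θ̂ = (0.0625·6 + 3·5.86) / (0.0625 + 3) = 17.955/3.0625 = 1026/175 ≈ 5.863.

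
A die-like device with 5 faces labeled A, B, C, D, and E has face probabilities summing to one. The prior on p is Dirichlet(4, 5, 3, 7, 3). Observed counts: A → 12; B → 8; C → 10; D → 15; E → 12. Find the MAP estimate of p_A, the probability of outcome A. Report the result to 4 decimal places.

The posterior is Dirichlet(αᵢ + nᵢ) = Dirichlet(16, 13, 13, 22, 15).
For a Dirichlet(a₁,…,a_K) with all aᵢ > 1, the mode has j-th component (aⱼ − 1)/(Σaᵢ − K).
Here Σaᵢ = 79 and K = 5, so p_A = (16 − 1)/(79 − 5) = 15/74 ≈ 0.2027.

MAP estimate of p_A = 0.2027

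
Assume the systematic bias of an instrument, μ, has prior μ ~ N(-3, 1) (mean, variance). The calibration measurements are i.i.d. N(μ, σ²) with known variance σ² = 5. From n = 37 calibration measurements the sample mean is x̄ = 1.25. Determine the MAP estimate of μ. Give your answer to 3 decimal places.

μ̂_MAP = 0.744

n = 37, x̄ = 1.25.
For a Normal prior and Normal likelihood with known variance, the posterior is Normal; its mode equals its mean, the precision-weighted average.
Prior precision 1/σ₀² = 1/1 = 1; data precision n/σ² = 37/5 = 7.4.
μ̂ = (1·(-3) + 7.4·1.25) / (1 + 7.4) = 6.25/8.4 = 125/168 ≈ 0.744.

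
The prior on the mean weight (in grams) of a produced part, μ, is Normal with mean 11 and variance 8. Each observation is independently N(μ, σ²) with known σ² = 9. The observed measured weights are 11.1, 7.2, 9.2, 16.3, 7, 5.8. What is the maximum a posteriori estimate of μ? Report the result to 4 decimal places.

μ̂_MAP = 9.6807

n = 6; x̄ = (11.1 + 7.2 + 9.2 + 16.3 + 7 + 5.8)/6 = 56.6/6 = 283/30 ≈ 9.4333.
For a Normal prior and Normal likelihood with known variance, the posterior is Normal; its mode equals its mean, the precision-weighted average.
Prior precision 1/σ₀² = 1/8 = 0.125; data precision n/σ² = 6/9 = 2/3.
μ̂ = (0.125·11 + (2/3)·(283/30)) / (0.125 + 2/3) = (2759/360)/(19/24) = 2759/285 ≈ 9.6807.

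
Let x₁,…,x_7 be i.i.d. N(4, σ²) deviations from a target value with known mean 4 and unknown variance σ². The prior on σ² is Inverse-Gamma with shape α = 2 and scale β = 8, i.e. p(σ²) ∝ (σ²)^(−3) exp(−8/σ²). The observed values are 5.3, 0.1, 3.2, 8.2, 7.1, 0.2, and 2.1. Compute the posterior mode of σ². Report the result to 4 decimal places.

σ̂²_MAP = 6.0646

Sum of squared deviations about the known mean: SS = (5.3−4)² + (0.1−4)² + (3.2−4)² + (8.2−4)² + (7.1−4)² + (0.2−4)² + (2.1−4)² = 62.84.
The Normal likelihood contributes (σ²)^(−n/2) exp(−SS/(2σ²)), so the posterior is Inverse-Gamma(α + n/2, β + SS/2) = Inverse-Gamma(5.5, 39.42).
The mode of Inverse-Gamma(a, b) is b/(a+1) = 39.42/6.5 ≈ 6.0646.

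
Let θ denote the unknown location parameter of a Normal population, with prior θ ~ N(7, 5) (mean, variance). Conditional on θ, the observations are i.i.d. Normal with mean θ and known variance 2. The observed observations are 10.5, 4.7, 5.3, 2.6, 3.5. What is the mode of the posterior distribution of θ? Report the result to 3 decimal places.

n = 5; x̄ = (10.5 + 4.7 + 5.3 + 2.6 + 3.5)/5 = 26.6/5 = 5.32.
For a Normal prior and Normal likelihood with known variance, the posterior is Normal; its mode equals its mean, the precision-weighted average.
Prior precision 1/σ₀² = 1/5 = 0.2; data precision n/σ² = 5/2 = 2.5.
θ̂ = (0.2·7 + 2.5·5.32) / (0.2 + 2.5) = 14.7/2.7 = 49/9 ≈ 5.444.

θ̂_MAP = 5.444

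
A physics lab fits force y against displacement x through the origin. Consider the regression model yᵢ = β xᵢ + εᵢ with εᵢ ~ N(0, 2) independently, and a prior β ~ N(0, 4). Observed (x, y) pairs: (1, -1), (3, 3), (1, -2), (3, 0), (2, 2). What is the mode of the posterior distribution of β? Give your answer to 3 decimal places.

log p(β | y) = −Σ(yᵢ − βxᵢ)²/(2·2) − β²/(2·4) + const.
Setting the derivative to zero: Σxᵢ(yᵢ − βxᵢ)/2 − β/4 = 0, so β = Σxᵢyᵢ / (Σxᵢ² + σ²/τ²).
Σxᵢyᵢ = 1·(-1) + 3·3 + 1·(-2) + 3·0 + 2·2 = 10; Σxᵢ² = 24; σ²/τ² = 0.5.
β̂_MAP = 10 / (24 + 0.5) = 10/24.5 ≈ 0.408.

β̂_MAP = 0.408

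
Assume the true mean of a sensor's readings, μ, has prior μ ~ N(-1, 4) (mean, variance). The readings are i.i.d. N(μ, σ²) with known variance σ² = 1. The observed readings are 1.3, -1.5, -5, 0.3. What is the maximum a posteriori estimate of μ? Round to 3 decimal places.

n = 4; x̄ = (1.3 + (-1.5) + (-5) + 0.3)/4 = -4.9/4 = -1.225.
For a Normal prior and Normal likelihood with known variance, the posterior is Normal; its mode equals its mean, the precision-weighted average.
Prior precision 1/σ₀² = 1/4 = 0.25; data precision n/σ² = 4/1 = 4.
μ̂ = (0.25·(-1) + 4·(-1.225)) / (0.25 + 4) = (-5.15)/4.25 = -103/85 ≈ -1.212.

μ̂_MAP = -1.212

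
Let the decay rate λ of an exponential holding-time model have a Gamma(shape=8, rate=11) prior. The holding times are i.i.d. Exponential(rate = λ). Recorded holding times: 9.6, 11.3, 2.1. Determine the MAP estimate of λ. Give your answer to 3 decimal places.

λ̂_MAP = 0.294

The Exponential(rate=λ) likelihood is ∝ λ^n e^(−λΣtᵢ). Here n = 3 and Σtᵢ = 9.6 + 11.3 + 2.1 = 23.
Posterior ∝ λ^7e^(−11λ) · λ^3e^(−23λ) = λ^10e^(−34λ), i.e. Gamma(11, 34).
Mode = (a−1)/b = 10/34 ≈ 0.294.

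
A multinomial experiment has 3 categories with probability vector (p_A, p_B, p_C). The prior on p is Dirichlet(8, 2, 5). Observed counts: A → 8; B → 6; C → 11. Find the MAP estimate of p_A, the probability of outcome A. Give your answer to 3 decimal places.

MAP estimate of p_A = 0.405

The posterior is Dirichlet(αᵢ + nᵢ) = Dirichlet(16, 8, 16).
For a Dirichlet(a₁,…,a_K) with all aᵢ > 1, the mode has j-th component (aⱼ − 1)/(Σaᵢ − K).
Here Σaᵢ = 40 and K = 3, so p_A = (16 − 1)/(40 − 3) = 15/37 ≈ 0.405.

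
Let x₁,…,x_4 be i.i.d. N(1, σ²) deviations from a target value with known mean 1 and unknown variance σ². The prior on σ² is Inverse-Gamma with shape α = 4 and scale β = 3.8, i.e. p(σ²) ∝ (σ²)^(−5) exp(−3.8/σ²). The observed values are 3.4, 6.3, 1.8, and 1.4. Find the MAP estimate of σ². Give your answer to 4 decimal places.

σ̂²_MAP = 3.0179

Sum of squared deviations about the known mean: SS = (3.4−1)² + (6.3−1)² + (1.8−1)² + (1.4−1)² = 34.65.
The Normal likelihood contributes (σ²)^(−n/2) exp(−SS/(2σ²)), so the posterior is Inverse-Gamma(α + n/2, β + SS/2) = Inverse-Gamma(6, 21.125).
The mode of Inverse-Gamma(a, b) is b/(a+1) = 21.125/7 ≈ 3.0179.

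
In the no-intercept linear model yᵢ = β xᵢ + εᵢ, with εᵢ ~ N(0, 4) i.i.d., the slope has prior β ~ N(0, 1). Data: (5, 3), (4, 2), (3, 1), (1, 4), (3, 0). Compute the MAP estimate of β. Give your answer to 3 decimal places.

β̂_MAP = 0.469

log p(β | y) = −Σ(yᵢ − βxᵢ)²/(2·4) − β²/(2·1) + const.
Setting the derivative to zero: Σxᵢ(yᵢ − βxᵢ)/4 − β/1 = 0, so β = Σxᵢyᵢ / (Σxᵢ² + σ²/τ²).
Σxᵢyᵢ = 5·3 + 4·2 + 3·1 + 1·4 + 3·0 = 30; Σxᵢ² = 60; σ²/τ² = 4.
β̂_MAP = 30 / (60 + 4) = 30/64 ≈ 0.469.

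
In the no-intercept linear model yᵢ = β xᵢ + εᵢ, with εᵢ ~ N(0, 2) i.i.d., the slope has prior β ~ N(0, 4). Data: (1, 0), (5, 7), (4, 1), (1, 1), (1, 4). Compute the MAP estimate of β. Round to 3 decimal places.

log p(β | y) = −Σ(yᵢ − βxᵢ)²/(2·2) − β²/(2·4) + const.
Setting the derivative to zero: Σxᵢ(yᵢ − βxᵢ)/2 − β/4 = 0, so β = Σxᵢyᵢ / (Σxᵢ² + σ²/τ²).
Σxᵢyᵢ = 1·0 + 5·7 + 4·1 + 1·1 + 1·4 = 44; Σxᵢ² = 44; σ²/τ² = 0.5.
β̂_MAP = 44 / (44 + 0.5) = 44/44.5 ≈ 0.989.

β̂_MAP = 0.989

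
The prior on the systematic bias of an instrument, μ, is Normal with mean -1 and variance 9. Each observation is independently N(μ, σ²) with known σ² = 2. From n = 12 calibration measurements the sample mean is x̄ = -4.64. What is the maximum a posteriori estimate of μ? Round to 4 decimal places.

μ̂_MAP = -4.5738

n = 12, x̄ = -4.64.
For a Normal prior and Normal likelihood with known variance, the posterior is Normal; its mode equals its mean, the precision-weighted average.
Prior precision 1/σ₀² = 1/9; data precision n/σ² = 12/2 = 6.
μ̂ = ((1/9)·(-1) + 6·(-4.64)) / (1/9 + 6) = (-6289/225)/(55/9) = -6289/1375 ≈ -4.5738.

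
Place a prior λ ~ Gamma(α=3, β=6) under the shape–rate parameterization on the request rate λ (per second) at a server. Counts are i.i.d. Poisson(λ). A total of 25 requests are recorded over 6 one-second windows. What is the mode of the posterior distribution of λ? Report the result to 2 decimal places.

Σxᵢ = 25, n = 6.
Posterior ∝ λ^2e^(−6λ) · λ^25e^(−6λ) = λ^27e^(−12λ), i.e. Gamma(shape=28, rate=12).
The mode of a Gamma(a, b) with a ≥ 1 (shape–rate) is (a−1)/b = 27/12 ≈ 2.25.

λ̂_MAP = 2.25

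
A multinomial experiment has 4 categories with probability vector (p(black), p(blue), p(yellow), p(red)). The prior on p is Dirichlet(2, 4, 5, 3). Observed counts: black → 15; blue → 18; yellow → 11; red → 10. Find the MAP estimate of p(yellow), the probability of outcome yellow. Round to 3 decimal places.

The posterior is Dirichlet(αᵢ + nᵢ) = Dirichlet(17, 22, 16, 13).
For a Dirichlet(a₁,…,a_K) with all aᵢ > 1, the mode has j-th component (aⱼ − 1)/(Σaᵢ − K).
Here Σaᵢ = 68 and K = 4, so p(yellow) = (16 − 1)/(68 − 4) = 15/64 ≈ 0.234.

MAP estimate of p(yellow) = 0.234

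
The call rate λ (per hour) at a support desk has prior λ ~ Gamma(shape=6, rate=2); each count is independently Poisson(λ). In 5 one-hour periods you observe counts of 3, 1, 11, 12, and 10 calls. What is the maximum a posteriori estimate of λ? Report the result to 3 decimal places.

Σxᵢ = 3+1+11+12+10 = 37, with n = 5.
Posterior ∝ λ^5e^(−2λ) · λ^37e^(−5λ) = λ^42e^(−7λ), i.e. Gamma(shape=43, rate=7).
The mode of a Gamma(a, b) with a ≥ 1 (shape–rate) is (a−1)/b = 42/7 ≈ 6.000.

λ̂_MAP = 6.000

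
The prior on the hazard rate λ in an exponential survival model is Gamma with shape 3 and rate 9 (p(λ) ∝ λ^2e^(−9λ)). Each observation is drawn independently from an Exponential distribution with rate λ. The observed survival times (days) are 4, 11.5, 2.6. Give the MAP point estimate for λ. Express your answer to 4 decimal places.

The Exponential(rate=λ) likelihood is ∝ λ^n e^(−λΣtᵢ). Here n = 3 and Σtᵢ = 4 + 11.5 + 2.6 = 18.1.
Posterior ∝ λ^2e^(−9λ) · λ^3e^(−18.1λ) = λ^5e^(−27.1λ), i.e. Gamma(6, 27.1).
Mode = (a−1)/b = 5/27.1 ≈ 0.1845.

λ̂_MAP = 0.1845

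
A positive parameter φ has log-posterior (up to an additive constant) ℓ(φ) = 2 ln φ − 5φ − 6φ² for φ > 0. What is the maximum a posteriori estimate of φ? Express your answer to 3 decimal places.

φ̂_MAP = 0.250

ℓ'(φ) = 2/φ − 5 − 12φ. Setting this to zero and multiplying by φ: 12φ² + 5φ − 2 = 0.
φ = (−5 + √(5² + 4·12·2)) / (2·12) = (−5 + √121) / 24 = (−5 + 11)/24 = 1/4.
ℓ''(φ) = −2/φ² − 12 < 0, confirming a maximum.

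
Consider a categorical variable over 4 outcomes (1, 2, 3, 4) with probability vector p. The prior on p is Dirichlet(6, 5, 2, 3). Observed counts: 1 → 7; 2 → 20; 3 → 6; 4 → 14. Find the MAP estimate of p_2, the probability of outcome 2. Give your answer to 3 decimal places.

The posterior is Dirichlet(αᵢ + nᵢ) = Dirichlet(13, 25, 8, 17).
For a Dirichlet(a₁,…,a_K) with all aᵢ > 1, the mode has j-th component (aⱼ − 1)/(Σaᵢ − K).
Here Σaᵢ = 63 and K = 4, so p_2 = (25 − 1)/(63 − 4) = 24/59 ≈ 0.407.

MAP estimate: 0.407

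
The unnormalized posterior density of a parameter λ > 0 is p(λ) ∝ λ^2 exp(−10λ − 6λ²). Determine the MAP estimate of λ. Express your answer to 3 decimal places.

ℓ'(λ) = 2/λ − 10 − 12λ. Setting this to zero and multiplying by λ: 12λ² + 10λ − 2 = 0.
λ = (−10 + √(10² + 4·12·2)) / (2·12) = (−10 + √196) / 24 = (−10 + 14)/24 = 1/6.
ℓ''(λ) = −2/λ² − 12 < 0, confirming a maximum.

λ̂_MAP = 0.167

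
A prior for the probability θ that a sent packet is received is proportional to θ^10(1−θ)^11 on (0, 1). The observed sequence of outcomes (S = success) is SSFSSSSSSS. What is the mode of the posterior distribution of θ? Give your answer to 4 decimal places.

The prior density ∝ θ^10(1−θ)^11 is the kernel of Beta(11, 12).
Data: 9 successes in 10 trials (from the sequence). The binomial likelihood contributes θ^9(1−θ)^1, so the posterior is Beta(11+9, 12+1) = Beta(20, 13).
For Beta(a, b) with a, b > 1 the mode is (a−1)/(a+b−2) = 19/31 ≈ 0.6129.

θ̂_MAP = 0.6129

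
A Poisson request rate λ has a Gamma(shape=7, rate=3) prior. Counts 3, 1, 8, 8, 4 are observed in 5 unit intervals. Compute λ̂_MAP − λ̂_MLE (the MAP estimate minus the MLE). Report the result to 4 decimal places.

MAP − MLE = -1.0500

Σxᵢ = 24. Posterior is Gamma(31, 8); MAP = (31−1)/8 = 30/8 ≈ 3.75000.
MLE = x̄ = 24/5 ≈ 4.80000.
Difference = 30/8 − 24/5 = -21/20 ≈ -1.0500.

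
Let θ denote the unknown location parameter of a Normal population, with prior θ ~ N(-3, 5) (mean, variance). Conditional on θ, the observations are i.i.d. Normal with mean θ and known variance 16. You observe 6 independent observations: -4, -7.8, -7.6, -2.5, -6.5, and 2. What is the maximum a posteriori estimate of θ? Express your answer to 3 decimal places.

θ̂_MAP = -3.913

n = 6; x̄ = ((-4) + (-7.8) + (-7.6) + (-2.5) + (-6.5) + 2)/6 = -26.4/6 = -4.4.
For a Normal prior and Normal likelihood with known variance, the posterior is Normal; its mode equals its mean, the precision-weighted average.
Prior precision 1/σ₀² = 1/5 = 0.2; data precision n/σ² = 6/16 = 0.375.
θ̂ = (0.2·(-3) + 0.375·(-4.4)) / (0.2 + 0.375) = (-2.25)/0.575 = -90/23 ≈ -3.913.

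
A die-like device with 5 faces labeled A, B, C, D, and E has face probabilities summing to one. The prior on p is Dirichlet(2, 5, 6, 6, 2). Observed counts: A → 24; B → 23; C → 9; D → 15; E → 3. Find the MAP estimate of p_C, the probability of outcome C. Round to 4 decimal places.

The posterior is Dirichlet(αᵢ + nᵢ) = Dirichlet(26, 28, 15, 21, 5).
For a Dirichlet(a₁,…,a_K) with all aᵢ > 1, the mode has j-th component (aⱼ − 1)/(Σaᵢ − K).
Here Σaᵢ = 95 and K = 5, so p_C = (15 − 1)/(95 − 5) = 14/90 ≈ 0.1556.

MAP estimate of p_C = 0.1556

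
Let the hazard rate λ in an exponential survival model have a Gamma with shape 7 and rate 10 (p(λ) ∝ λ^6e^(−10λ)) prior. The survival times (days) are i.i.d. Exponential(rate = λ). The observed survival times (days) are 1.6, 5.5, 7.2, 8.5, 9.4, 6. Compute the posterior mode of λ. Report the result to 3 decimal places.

The Exponential(rate=λ) likelihood is ∝ λ^n e^(−λΣtᵢ). Here n = 6 and Σtᵢ = 1.6 + 5.5 + 7.2 + 8.5 + 9.4 + 6 = 38.2.
Posterior ∝ λ^6e^(−10λ) · λ^6e^(−38.2λ) = λ^12e^(−48.2λ), i.e. Gamma(13, 48.2).
Mode = (a−1)/b = 12/48.2 ≈ 0.249.

λ̂_MAP = 0.249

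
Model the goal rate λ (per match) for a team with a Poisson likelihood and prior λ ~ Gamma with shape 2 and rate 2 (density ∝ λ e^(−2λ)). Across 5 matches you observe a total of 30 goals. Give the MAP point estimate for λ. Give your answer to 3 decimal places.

Σxᵢ = 30, n = 5.
Posterior ∝ λe^(−2λ) · λ^30e^(−5λ) = λ^31e^(−7λ), i.e. Gamma(shape=32, rate=7).
The mode of a Gamma(a, b) with a ≥ 1 (shape–rate) is (a−1)/b = 31/7 ≈ 4.429.

λ̂_MAP = 4.429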